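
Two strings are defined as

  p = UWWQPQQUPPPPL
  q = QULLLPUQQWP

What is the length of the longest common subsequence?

5

Pick U [1,2], then P [5,6], then Q [6,8], then Q [7,9], then P [12,11]; all 5 characters appear in both, in order, and the DP table's final entry dp[13][11] is also 5, so no common subsequence is longer.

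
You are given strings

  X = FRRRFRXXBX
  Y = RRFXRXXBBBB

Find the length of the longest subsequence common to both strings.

7

Let dp[i][j] be the LCS length of the first i characters of X and the first j characters of Y. dp[i][j] = dp[i-1][j-1]+1 when the i-th and j-th characters match, else max(dp[i-1][j], dp[i][j-1]).
    ·  R  R  F  X  R  X  X  B  B  B  B
 ·  0  0  0  0  0  0  0  0  0  0  0  0
 F  0  0  0  1  1  1  1  1  1  1  1  1
 R  0  1  1  1  1  2  2  2  2  2  2  2
 R  0  1  2  2  2  2  2  2  2  2  2  2
 R  0  1  2  2  2  3  3  3  3  3  3  3
 F  0  1  2  3  3  3  3  3  3  3  3  3
 R  0  1  2  3  3  4  4  4  4  4  4  4
 X  0  1  2  3  4  4  5  5  5  5  5  5
 X  0  1  2  3  4  4  5  6  6  6  6  6
 B  0  1  2  3  4  4  5  6  7  7  7  7
 X  0  1  2  3  4  4  5  6  7  7  7  7
dp[10][11] = 7. One LCS (by backtracking along matches): RRFRXXB.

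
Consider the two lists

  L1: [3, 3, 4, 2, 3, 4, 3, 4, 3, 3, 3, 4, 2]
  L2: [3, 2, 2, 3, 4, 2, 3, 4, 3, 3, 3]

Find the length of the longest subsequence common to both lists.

Let dp[i][j] be the LCS length of the first i values of L1 and the first j values of L2. dp[i][j] = dp[i-1][j-1]+1 when the i-th and j-th values match, else max(dp[i-1][j], dp[i][j-1]).
    ·  3  2  2  3  4  2  3  4  3  3  3
 ·  0  0  0  0  0  0  0  0  0  0  0  0
 3  0  1  1  1  1  1  1  1  1  1  1  1
 3  0  1  1  1  2  2  2  2  2  2  2  2
 4  0  1  1  1  2  3  3  3  3  3  3  3
 2  0  1  2  2  2  3  4  4  4  4  4  4
 3  0  1  2  2  3  3  4  5  5  5  5  5
 4  0  1  2  2  3  4  4  5  6  6  6  6
 3  0  1  2  2  3  4  4  5  6  7  7  7
 4  0  1  2  2  3  4  4  5  6  7  7  7
 3  0  1  2  2  3  4  4  5  6  7  8  8
 3  0  1  2  2  3  4  4  5  6  7  8  9
 3  0  1  2  2  3  4  4  5  6  7  8  9
 4  0  1  2  2  3  4  4  5  6  7  8  9
 2  0  1  2  3  3  4  5  5  6  7  8  9
dp[13][11] = 9. One LCS (by backtracking along matches): 3, 3, 4, 2, 3, 4, 3, 3, 3.

9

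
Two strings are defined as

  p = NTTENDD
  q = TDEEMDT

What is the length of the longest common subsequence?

3

Let dp[i][j] be the LCS length of the first i characters of p and the first j characters of q. dp[i][j] = dp[i-1][j-1]+1 when the i-th and j-th characters match, else max(dp[i-1][j], dp[i][j-1]).
    ·  T  D  E  E  M  D  T
 ·  0  0  0  0  0  0  0  0
 N  0  0  0  0  0  0  0  0
 T  0  1  1  1  1  1  1  1
 T  0  1  1  1  1  1  1  2
 E  0  1  1  2  2  2  2  2
 N  0  1  1  2  2  2  2  2
 D  0  1  2  2  2  2  3  3
 D  0  1  2  2  2  2  3  3
dp[7][7] = 3. One LCS (by backtracking along matches): TED.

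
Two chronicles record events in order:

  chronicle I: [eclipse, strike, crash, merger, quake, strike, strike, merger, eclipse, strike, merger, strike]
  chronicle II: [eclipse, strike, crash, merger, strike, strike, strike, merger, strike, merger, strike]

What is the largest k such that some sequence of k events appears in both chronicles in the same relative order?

10

Match eclipse [1,1] → strike [2,2] → crash [3,3] → merger [4,4] → strike [6,6] → strike [7,7] → merger [8,8] → strike [10,9] → merger [11,10] → strike [12,11] — 10 events in the same relative order in both. dp[12][11] = 10 confirms this is the maximum.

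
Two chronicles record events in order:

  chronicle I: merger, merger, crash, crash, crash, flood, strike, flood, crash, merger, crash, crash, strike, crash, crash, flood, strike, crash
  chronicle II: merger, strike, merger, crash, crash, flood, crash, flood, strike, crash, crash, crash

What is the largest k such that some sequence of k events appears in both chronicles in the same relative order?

10

Pick merger at chronicle I[1]=chronicle II[1], then merger at chronicle I[2]=chronicle II[3], then crash at chronicle I[3]=chronicle II[4], then crash at chronicle I[4]=chronicle II[5], then crash at chronicle I[5]=chronicle II[7], then flood at chronicle I[8]=chronicle II[8], then strike at chronicle I[13]=chronicle II[9], then crash at chronicle I[14]=chronicle II[10], then crash at chronicle I[15]=chronicle II[11], then crash at chronicle I[18]=chronicle II[12]; all 10 events appear in both, in order. dp[18][12] = 10 confirms this is the maximum.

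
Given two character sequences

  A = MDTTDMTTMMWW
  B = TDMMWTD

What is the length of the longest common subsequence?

5

Match T [4,1]; then D [5,2]; then M [9,3]; then M [10,4]; then W [11,5] — 5 characters in the same relative order in both. dp[12][7] = 5 confirms this is the maximum.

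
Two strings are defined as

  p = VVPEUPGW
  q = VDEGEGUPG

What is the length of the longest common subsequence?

5

Pick V (p #1, q #1); then E (p #4, q #5); then U (p #5, q #7); then P (p #6, q #8); then G (p #7, q #9); all 5 characters appear in both, in order. The LCS DP gives dp[8][9] = 5, so this is optimal.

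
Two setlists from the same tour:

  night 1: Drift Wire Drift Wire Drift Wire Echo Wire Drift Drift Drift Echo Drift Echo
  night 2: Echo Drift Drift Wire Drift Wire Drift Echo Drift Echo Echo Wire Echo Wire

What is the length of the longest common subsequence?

Pick Drift [1,3]; then Wire [2,4]; then Drift [3,5]; then Wire [4,6]; then Drift [5,7]; then Echo [7,8]; then Drift [9,9]; then Echo [12,11]; then Echo [14,13]; all 9 songs appear in both, in order. The LCS DP gives dp[14][14] = 9, so this is optimal.

9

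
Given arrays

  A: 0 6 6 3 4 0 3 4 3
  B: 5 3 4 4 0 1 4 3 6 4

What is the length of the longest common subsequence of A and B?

5

One common subsequence of length 5: 3 at A[4]=B[2], then 4 at A[5]=B[4], then 0 at A[6]=B[5], then 3 at A[7]=B[8], then 4 at A[8]=B[10]. Since dp[9][10] = 5, nothing longer is possible.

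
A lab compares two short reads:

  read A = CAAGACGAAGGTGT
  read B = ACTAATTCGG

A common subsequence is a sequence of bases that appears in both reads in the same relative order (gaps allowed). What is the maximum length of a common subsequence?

6

Taking C [1,2], then A [2,4], then A [3,5], then C [6,8], then G [11,9], then G [13,10] gives a common subsequence of length 6, and the DP table's final entry dp[14][10] is also 6, so no common subsequence is longer.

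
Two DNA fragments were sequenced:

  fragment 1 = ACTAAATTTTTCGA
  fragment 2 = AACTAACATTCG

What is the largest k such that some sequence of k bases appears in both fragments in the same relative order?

Taking A [1,2], then C [2,3], then T [3,4], then A [4,5], then A [5,6], then A [6,8], then T [10,9], then T [11,10], then C [12,11], then G [13,12] gives a common subsequence of length 10. Since dp[14][12] = 10, nothing longer is possible.

10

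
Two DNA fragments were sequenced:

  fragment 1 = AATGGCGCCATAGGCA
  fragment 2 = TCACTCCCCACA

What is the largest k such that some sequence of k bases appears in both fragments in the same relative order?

8

Taking A [1,3], T [3,5], C [6,7], C [8,8], C [9,9], A [12,10], C [15,11], A [16,12] gives a common subsequence of length 8. dp[16][12] = 8 confirms this is the maximum.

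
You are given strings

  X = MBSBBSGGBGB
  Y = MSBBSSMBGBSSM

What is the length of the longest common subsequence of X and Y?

8

Let dp[i][j] be the LCS length of the first i characters of X and the first j characters of Y. dp[i][j] = dp[i-1][j-1]+1 when the i-th and j-th characters match, else max(dp[i-1][j], dp[i][j-1]).
    ·  M  S  B  B  S  S  M  B  G  B  S  S  M
 ·  0  0  0  0  0  0  0  0  0  0  0  0  0  0
 M  0  1  1  1  1  1  1  1  1  1  1  1  1  1
 B  0  1  1  2  2  2  2  2  2  2  2  2  2  2
 S  0  1  2  2  2  3  3  3  3  3  3  3  3  3
 B  0  1  2  3  3  3  3  3  4  4  4  4  4  4
 B  0  1  2  3  4  4  4  4  4  4  5  5  5  5
 S  0  1  2  3  4  5  5  5  5  5  5  6  6  6
 G  0  1  2  3  4  5  5  5  5  6  6  6  6  6
 G  0  1  2  3  4  5  5  5  5  6  6  6  6  6
 B  0  1  2  3  4  5  5  5  6  6  7  7  7  7
 G  0  1  2  3  4  5  5  5  6  7  7  7  7  7
 B  0  1  2  3  4  5  5  5  6  7  8  8  8  8
dp[11][13] = 8. One LCS (by backtracking along matches): MSBBSBGB.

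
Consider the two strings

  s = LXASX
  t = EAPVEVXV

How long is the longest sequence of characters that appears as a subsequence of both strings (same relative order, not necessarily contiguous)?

Let dp[i][j] be the LCS length of the first i characters of s and the first j characters of t. dp[i][j] = dp[i-1][j-1]+1 when the i-th and j-th characters match, else max(dp[i-1][j], dp[i][j-1]).
    ·  E  A  P  V  E  V  X  V
 ·  0  0  0  0  0  0  0  0  0
 L  0  0  0  0  0  0  0  0  0
 X  0  0  0  0  0  0  0  1  1
 A  0  0  1  1  1  1  1  1  1
 S  0  0  1  1  1  1  1  1  1
 X  0  0  1  1  1  1  1  2  2
dp[5][8] = 2. One LCS (by backtracking along matches): AX.

2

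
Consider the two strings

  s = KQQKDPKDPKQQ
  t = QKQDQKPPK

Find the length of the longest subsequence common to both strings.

7

Taking K [1,2], Q [2,3], Q [3,5], K [4,6], P [6,7], P [9,8], K [10,9] gives a common subsequence of length 7, and the DP table's final entry dp[12][9] is also 7, so no common subsequence is longer.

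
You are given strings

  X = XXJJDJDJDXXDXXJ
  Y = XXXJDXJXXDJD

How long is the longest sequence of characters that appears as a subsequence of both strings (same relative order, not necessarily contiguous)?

9

Match X at X[1]=Y[2] → X at X[2]=Y[3] → J at X[4]=Y[4] → D at X[5]=Y[5] → J at X[8]=Y[7] → X at X[10]=Y[8] → X at X[11]=Y[9] → D at X[12]=Y[10] → J at X[15]=Y[11] — 9 characters in the same relative order in both. Since dp[15][12] = 9, nothing longer is possible.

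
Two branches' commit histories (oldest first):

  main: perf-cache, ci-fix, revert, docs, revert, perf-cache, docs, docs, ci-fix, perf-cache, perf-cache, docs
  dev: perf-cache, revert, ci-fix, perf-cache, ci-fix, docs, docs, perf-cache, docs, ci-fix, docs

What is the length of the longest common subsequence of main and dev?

One common subsequence of length 7: perf-cache (main #1, dev #4); then ci-fix (main #2, dev #5); then docs (main #4, dev #7); then perf-cache (main #6, dev #8); then docs (main #8, dev #9); then ci-fix (main #9, dev #10); then docs (main #12, dev #11). The LCS DP gives dp[12][11] = 7, so this is optimal.

7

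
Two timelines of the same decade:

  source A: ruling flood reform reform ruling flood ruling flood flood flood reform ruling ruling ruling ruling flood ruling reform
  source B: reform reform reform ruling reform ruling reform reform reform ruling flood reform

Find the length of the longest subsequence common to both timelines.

8

Taking reform at source A[3]=source B[2]; then reform at source A[4]=source B[3]; then ruling at source A[5]=source B[4]; then ruling at source A[7]=source B[6]; then reform at source A[11]=source B[9]; then ruling at source A[15]=source B[10]; then flood at source A[16]=source B[11]; then reform at source A[18]=source B[12] gives a common subsequence of length 8. The LCS DP gives dp[18][12] = 8, so this is optimal.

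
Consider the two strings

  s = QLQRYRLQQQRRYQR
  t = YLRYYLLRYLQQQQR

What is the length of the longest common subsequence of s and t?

Taking L [2,2] → R [4,3] → Y [5,5] → R [6,8] → L [7,10] → Q [8,11] → Q [9,12] → Q [10,13] → Q [14,14] → R [15,15] gives a common subsequence of length 10. dp[15][15] = 10 confirms this is the maximum.

10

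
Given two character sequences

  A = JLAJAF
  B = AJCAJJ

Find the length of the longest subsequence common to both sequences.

3

Let dp[i][j] be the LCS length of the first i characters of A and the first j characters of B. dp[i][j] = dp[i-1][j-1]+1 when the i-th and j-th characters match, else max(dp[i-1][j], dp[i][j-1]).
    ·  A  J  C  A  J  J
 ·  0  0  0  0  0  0  0
 J  0  0  1  1  1  1  1
 L  0  0  1  1  1  1  1
 A  0  1  1  1  2  2  2
 J  0  1  2  2  2  3  3
 A  0  1  2  2  3  3  3
 F  0  1  2  2  3  3  3
dp[6][6] = 3. One LCS (by backtracking along matches): JAJ.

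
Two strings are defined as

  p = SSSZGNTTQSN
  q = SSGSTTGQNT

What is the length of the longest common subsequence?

Taking S [1,1] → S [2,2] → S [3,4] → T [7,5] → T [8,6] → Q [9,8] → N [11,9] gives a common subsequence of length 7, and the DP table's final entry dp[11][10] is also 7, so no common subsequence is longer.

7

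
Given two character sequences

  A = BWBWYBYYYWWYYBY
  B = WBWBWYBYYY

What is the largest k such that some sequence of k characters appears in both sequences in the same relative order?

Match B at A[1]=B[2] → W at A[2]=B[3] → B at A[3]=B[4] → W at A[4]=B[5] → Y at A[5]=B[6] → B at A[6]=B[7] → Y at A[12]=B[8] → Y at A[13]=B[9] → Y at A[15]=B[10] — 9 characters in the same relative order in both. dp[15][10] = 9 confirms this is the maximum.

9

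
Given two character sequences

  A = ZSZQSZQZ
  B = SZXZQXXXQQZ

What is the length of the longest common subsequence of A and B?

One common subsequence of length 5: Z (A #1, B #2); then Z (A #3, B #4); then Q (A #4, B #9); then Q (A #7, B #10); then Z (A #8, B #11). Since dp[8][11] = 5, nothing longer is possible.

5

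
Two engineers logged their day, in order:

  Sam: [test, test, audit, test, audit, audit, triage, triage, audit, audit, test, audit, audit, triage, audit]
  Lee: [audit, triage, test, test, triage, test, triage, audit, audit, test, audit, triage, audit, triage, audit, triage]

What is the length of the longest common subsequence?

Pick test (Sam #1, Lee #3) → test (Sam #2, Lee #4) → test (Sam #4, Lee #6) → triage (Sam #8, Lee #7) → audit (Sam #9, Lee #8) → audit (Sam #10, Lee #9) → test (Sam #11, Lee #10) → audit (Sam #12, Lee #11) → audit (Sam #13, Lee #13) → triage (Sam #14, Lee #14) → audit (Sam #15, Lee #15); all 11 tasks appear in both, in order. dp[15][16] = 11 confirms this is the maximum.

11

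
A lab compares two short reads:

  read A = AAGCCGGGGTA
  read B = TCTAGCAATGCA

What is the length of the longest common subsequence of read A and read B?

5

Let dp[i][j] be the LCS length of the first i bases of read A and the first j bases of read B. dp[i][j] = dp[i-1][j-1]+1 when the i-th and j-th bases match, else max(dp[i-1][j], dp[i][j-1]).
    ·  T  C  T  A  G  C  A  A  T  G  C  A
 ·  0  0  0  0  0  0  0  0  0  0  0  0  0
 A  0  0  0  0  1  1  1  1  1  1  1  1  1
 A  0  0  0  0  1  1  1  2  2  2  2  2  2
 G  0  0  0  0  1  2  2  2  2  2  3  3  3
 C  0  0  1  1  1  2  3  3  3  3  3  4  4
 C  0  0  1  1  1  2  3  3  3  3  3  4  4
 G  0  0  1  1  1  2  3  3  3  3  4  4  4
 G  0  0  1  1  1  2  3  3  3  3  4  4  4
 G  0  0  1  1  1  2  3  3  3  3  4  4  4
 G  0  0  1  1  1  2  3  3  3  3  4  4  4
 T  0  1  1  2  2  2  3  3  3  4  4  4  4
 A  0  1  1  2  3  3  3  4  4  4  4  4  5
dp[11][12] = 5. One LCS (by backtracking along matches): AAGCA.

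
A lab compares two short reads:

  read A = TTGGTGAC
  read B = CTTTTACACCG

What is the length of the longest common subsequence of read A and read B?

Let dp[i][j] be the LCS length of the first i bases of read A and the first j bases of read B. dp[i][j] = dp[i-1][j-1]+1 when the i-th and j-th bases match, else max(dp[i-1][j], dp[i][j-1]).
    ·  C  T  T  T  T  A  C  A  C  C  G
 ·  0  0  0  0  0  0  0  0  0  0  0  0
 T  0  0  1  1  1  1  1  1  1  1  1  1
 T  0  0  1  2  2  2  2  2  2  2  2  2
 G  0  0  1  2  2  2  2  2  2  2  2  3
 G  0  0  1  2  2  2  2  2  2  2  2  3
 T  0  0  1  2  3  3  3  3  3  3  3  3
 G  0  0  1  2  3  3  3  3  3  3  3  4
 A  0  0  1  2  3  3  4  4  4  4  4  4
 C  0  1  1  2  3  3  4  5  5  5  5  5
dp[8][11] = 5. One LCS (by backtracking along matches): TTTAC.

5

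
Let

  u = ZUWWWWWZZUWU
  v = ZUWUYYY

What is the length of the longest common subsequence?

4

Let dp[i][j] be the LCS length of the first i characters of u and the first j characters of v. dp[i][j] = dp[i-1][j-1]+1 when the i-th and j-th characters match, else max(dp[i-1][j], dp[i][j-1]).
    ·  Z  U  W  U  Y  Y  Y
 ·  0  0  0  0  0  0  0  0
 Z  0  1  1  1  1  1  1  1
 U  0  1  2  2  2  2  2  2
 W  0  1  2  3  3  3  3  3
 W  0  1  2  3  3  3  3  3
 W  0  1  2  3  3  3  3  3
 W  0  1  2  3  3  3  3  3
 W  0  1  2  3  3  3  3  3
 Z  0  1  2  3  3  3  3  3
 Z  0  1  2  3  3  3  3  3
 U  0  1  2  3  4  4  4  4
 W  0  1  2  3  4  4  4  4
 U  0  1  2  3  4  4  4  4
dp[12][7] = 4. One LCS (by backtracking along matches): ZUWU.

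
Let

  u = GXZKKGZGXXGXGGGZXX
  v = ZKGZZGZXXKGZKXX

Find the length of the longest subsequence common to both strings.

Match Z (u #3, v #1), then K (u #5, v #2), then G (u #6, v #3), then Z (u #7, v #5), then G (u #8, v #6), then X (u #9, v #8), then X (u #10, v #9), then G (u #15, v #11), then Z (u #16, v #12), then X (u #17, v #14), then X (u #18, v #15) — 11 characters in the same relative order in both, and the DP table's final entry dp[18][15] is also 11, so no common subsequence is longer.

11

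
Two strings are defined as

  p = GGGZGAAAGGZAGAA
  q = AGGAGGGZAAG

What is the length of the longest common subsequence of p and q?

Pick G [1,2], then G [2,3], then G [5,5], then G [9,6], then G [10,7], then Z [11,8], then A [12,10], then G [13,11]; all 8 characters appear in both, in order. Since dp[15][11] = 8, nothing longer is possible.

8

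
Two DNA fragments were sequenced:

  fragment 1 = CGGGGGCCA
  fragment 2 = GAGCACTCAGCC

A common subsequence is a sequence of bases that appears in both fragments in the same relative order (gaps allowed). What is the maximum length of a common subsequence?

5

Let dp[i][j] be the LCS length of the first i bases of fragment 1 and the first j bases of fragment 2. dp[i][j] = dp[i-1][j-1]+1 when the i-th and j-th bases match, else max(dp[i-1][j], dp[i][j-1]).
    ·  G  A  G  C  A  C  T  C  A  G  C  C
 ·  0  0  0  0  0  0  0  0  0  0  0  0  0
 C  0  0  0  0  1  1  1  1  1  1  1  1  1
 G  0  1  1  1  1  1  1  1  1  1  2  2  2
 G  0  1  1  2  2  2  2  2  2  2  2  2  2
 G  0  1  1  2  2  2  2  2  2  2  3  3  3
 G  0  1  1  2  2  2  2  2  2  2  3  3  3
 G  0  1  1  2  2  2  2  2  2  2  3  3  3
 C  0  1  1  2  3  3  3  3  3  3  3  4  4
 C  0  1  1  2  3  3  4  4  4  4  4  4  5
 A  0  1  2  2  3  4  4  4  4  5  5  5  5
dp[9][12] = 5. One LCS (by backtracking along matches): GGGCC.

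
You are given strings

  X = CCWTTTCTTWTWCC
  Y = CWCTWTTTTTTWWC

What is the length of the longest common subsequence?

11

Match C [1,1], then C [2,3], then W [3,5], then T [4,7], then T [5,8], then T [6,9], then T [8,10], then T [9,11], then W [10,12], then W [12,13], then C [14,14] — 11 characters in the same relative order in both, and the DP table's final entry dp[14][14] is also 11, so no common subsequence is longer.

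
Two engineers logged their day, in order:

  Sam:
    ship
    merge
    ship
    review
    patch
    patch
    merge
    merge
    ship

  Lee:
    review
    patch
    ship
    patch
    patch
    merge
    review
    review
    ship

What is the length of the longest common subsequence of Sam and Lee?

5

Match ship (Sam #3, Lee #3), patch (Sam #5, Lee #4), patch (Sam #6, Lee #5), merge (Sam #7, Lee #6), ship (Sam #9, Lee #9) — 5 tasks in the same relative order in both. The LCS DP gives dp[9][9] = 5, so this is optimal.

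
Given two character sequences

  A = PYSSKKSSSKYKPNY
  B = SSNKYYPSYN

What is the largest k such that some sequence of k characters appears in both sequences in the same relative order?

6

Match S at A[3]=B[1], then S at A[4]=B[2], then K at A[5]=B[4], then S at A[9]=B[8], then Y at A[11]=B[9], then N at A[14]=B[10] — 6 characters in the same relative order in both. The LCS DP gives dp[15][10] = 6, so this is optimal.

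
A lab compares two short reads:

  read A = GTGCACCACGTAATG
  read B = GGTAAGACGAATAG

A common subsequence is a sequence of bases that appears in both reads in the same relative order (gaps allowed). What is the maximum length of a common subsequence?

10

One common subsequence of length 10: G at read A[1]=read B[2]; then T at read A[2]=read B[3]; then G at read A[3]=read B[6]; then A at read A[8]=read B[7]; then C at read A[9]=read B[8]; then G at read A[10]=read B[9]; then A at read A[12]=read B[10]; then A at read A[13]=read B[11]; then T at read A[14]=read B[12]; then G at read A[15]=read B[14]. dp[15][14] = 10 confirms this is the maximum.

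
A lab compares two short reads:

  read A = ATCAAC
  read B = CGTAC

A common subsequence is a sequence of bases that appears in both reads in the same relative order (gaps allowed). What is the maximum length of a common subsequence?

Pick T [2,3], then A [5,4], then C [6,5]; all 3 bases appear in both, in order. dp[6][5] = 3 confirms this is the maximum.

3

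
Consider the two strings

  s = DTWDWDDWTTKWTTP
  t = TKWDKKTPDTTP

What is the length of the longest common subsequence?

One common subsequence of length 7: T [2,1]; then W [3,3]; then D [4,4]; then D [7,9]; then T [13,10]; then T [14,11]; then P [15,12]. Since dp[15][12] = 7, nothing longer is possible.

7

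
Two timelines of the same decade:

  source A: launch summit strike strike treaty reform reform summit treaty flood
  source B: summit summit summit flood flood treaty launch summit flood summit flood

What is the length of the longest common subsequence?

4

Pick launch at source A[1]=source B[7]; then summit at source A[2]=source B[8]; then summit at source A[8]=source B[10]; then flood at source A[10]=source B[11]; all 4 events appear in both, in order. The LCS DP gives dp[10][11] = 4, so this is optimal.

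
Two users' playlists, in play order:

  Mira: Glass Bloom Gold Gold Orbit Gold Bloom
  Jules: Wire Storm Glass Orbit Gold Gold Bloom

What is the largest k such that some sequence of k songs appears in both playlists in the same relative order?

4

One common subsequence of length 4: Glass (Mira #1, Jules #3), then Gold (Mira #4, Jules #5), then Gold (Mira #6, Jules #6), then Bloom (Mira #7, Jules #7). dp[7][7] = 4 confirms this is the maximum.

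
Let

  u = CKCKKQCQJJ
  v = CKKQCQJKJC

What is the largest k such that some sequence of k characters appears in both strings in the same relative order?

One common subsequence of length 8: C (u #3, v #1); then K (u #4, v #2); then K (u #5, v #3); then Q (u #6, v #4); then C (u #7, v #5); then Q (u #8, v #6); then J (u #9, v #7); then J (u #10, v #9), and the DP table's final entry dp[10][10] is also 8, so no common subsequence is longer.

8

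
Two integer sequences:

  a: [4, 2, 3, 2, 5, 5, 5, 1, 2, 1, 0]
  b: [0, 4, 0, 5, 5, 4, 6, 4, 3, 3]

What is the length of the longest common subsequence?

Let dp[i][j] be the LCS length of the first i values of a and the first j values of b. dp[i][j] = dp[i-1][j-1]+1 when the i-th and j-th values match, else max(dp[i-1][j], dp[i][j-1]).
    ·  0  4  0  5  5  4  6  4  3  3
 ·  0  0  0  0  0  0  0  0  0  0  0
 4  0  0  1  1  1  1  1  1  1  1  1
 2  0  0  1  1  1  1  1  1  1  1  1
 3  0  0  1  1  1  1  1  1  1  2  2
 2  0  0  1  1  1  1  1  1  1  2  2
 5  0  0  1  1  2  2  2  2  2  2  2
 5  0  0  1  1  2  3  3  3  3  3  3
 5  0  0  1  1  2  3  3  3  3  3  3
 1  0  0  1  1  2  3  3  3  3  3  3
 2  0  0  1  1  2  3  3  3  3  3  3
 1  0  0  1  1  2  3  3  3  3  3  3
 0  0  1  1  2  2  3  3  3  3  3  3
dp[11][10] = 3. One LCS (by backtracking along matches): 4, 5, 5.

3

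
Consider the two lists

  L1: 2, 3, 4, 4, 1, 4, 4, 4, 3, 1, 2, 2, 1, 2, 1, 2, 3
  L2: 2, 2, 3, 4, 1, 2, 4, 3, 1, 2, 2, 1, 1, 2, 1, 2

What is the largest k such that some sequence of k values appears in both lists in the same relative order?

Pick 2 at L1[1]=L2[2]; then 3 at L1[2]=L2[3]; then 4 at L1[4]=L2[4]; then 1 at L1[5]=L2[5]; then 4 at L1[8]=L2[7]; then 3 at L1[9]=L2[8]; then 1 at L1[10]=L2[9]; then 2 at L1[11]=L2[10]; then 2 at L1[12]=L2[11]; then 1 at L1[13]=L2[13]; then 2 at L1[14]=L2[14]; then 1 at L1[15]=L2[15]; then 2 at L1[16]=L2[16]; all 13 values appear in both, in order, and the DP table's final entry dp[17][16] is also 13, so no common subsequence is longer.

13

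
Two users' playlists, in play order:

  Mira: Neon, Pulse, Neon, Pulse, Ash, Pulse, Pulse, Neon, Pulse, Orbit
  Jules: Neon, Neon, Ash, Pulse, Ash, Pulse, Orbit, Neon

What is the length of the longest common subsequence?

Match Neon [1,1], then Neon [3,2], then Pulse [4,4], then Ash [5,5], then Pulse [6,6], then Neon [8,8] — 6 songs in the same relative order in both. Since dp[10][8] = 6, nothing longer is possible.

6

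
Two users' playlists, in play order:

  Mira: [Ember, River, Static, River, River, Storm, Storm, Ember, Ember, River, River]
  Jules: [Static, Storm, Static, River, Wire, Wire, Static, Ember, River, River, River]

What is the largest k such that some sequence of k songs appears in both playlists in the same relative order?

One common subsequence of length 5: River (Mira #2, Jules #4) → Static (Mira #3, Jules #7) → River (Mira #5, Jules #9) → River (Mira #10, Jules #10) → River (Mira #11, Jules #11). The LCS DP gives dp[11][11] = 5, so this is optimal.

5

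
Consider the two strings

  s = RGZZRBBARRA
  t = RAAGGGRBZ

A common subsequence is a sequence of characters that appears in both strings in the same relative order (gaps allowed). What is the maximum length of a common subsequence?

Let dp[i][j] be the LCS length of the first i characters of s and the first j characters of t. dp[i][j] = dp[i-1][j-1]+1 when the i-th and j-th characters match, else max(dp[i-1][j], dp[i][j-1]).
    ·  R  A  A  G  G  G  R  B  Z
 ·  0  0  0  0  0  0  0  0  0  0
 R  0  1  1  1  1  1  1  1  1  1
 G  0  1  1  1  2  2  2  2  2  2
 Z  0  1  1  1  2  2  2  2  2  3
 Z  0  1  1  1  2  2  2  2  2  3
 R  0  1  1  1  2  2  2  3  3  3
 B  0  1  1  1  2  2  2  3  4  4
 B  0  1  1  1  2  2  2  3  4  4
 A  0  1  2  2  2  2  2  3  4  4
 R  0  1  2  2  2  2  2  3  4  4
 R  0  1  2  2  2  2  2  3  4  4
 A  0  1  2  3  3  3  3  3  4  4
dp[11][9] = 4. One LCS (by backtracking along matches): RGRB.

4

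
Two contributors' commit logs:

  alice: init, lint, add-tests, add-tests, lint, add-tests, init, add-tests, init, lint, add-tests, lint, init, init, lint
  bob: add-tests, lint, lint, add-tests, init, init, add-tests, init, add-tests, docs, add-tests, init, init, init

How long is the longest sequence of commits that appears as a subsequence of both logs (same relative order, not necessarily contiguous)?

9

One common subsequence of length 9: lint (alice #2, bob #2) → lint (alice #5, bob #3) → add-tests (alice #6, bob #4) → init (alice #7, bob #6) → add-tests (alice #8, bob #7) → init (alice #9, bob #8) → add-tests (alice #11, bob #11) → init (alice #13, bob #13) → init (alice #14, bob #14). Since dp[15][14] = 9, nothing longer is possible.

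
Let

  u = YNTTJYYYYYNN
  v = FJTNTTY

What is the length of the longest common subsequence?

Let dp[i][j] be the LCS length of the first i characters of u and the first j characters of v. dp[i][j] = dp[i-1][j-1]+1 when the i-th and j-th characters match, else max(dp[i-1][j], dp[i][j-1]).
    ·  F  J  T  N  T  T  Y
 ·  0  0  0  0  0  0  0  0
 Y  0  0  0  0  0  0  0  1
 N  0  0  0  0  1  1  1  1
 T  0  0  0  1  1  2  2  2
 T  0  0  0  1  1  2  3  3
 J  0  0  1  1  1  2  3  3
 Y  0  0  1  1  1  2  3  4
 Y  0  0  1  1  1  2  3  4
 Y  0  0  1  1  1  2  3  4
 Y  0  0  1  1  1  2  3  4
 Y  0  0  1  1  1  2  3  4
 N  0  0  1  1  2  2  3  4
 N  0  0  1  1  2  2  3  4
dp[12][7] = 4. One LCS (by backtracking along matches): NTTY.

4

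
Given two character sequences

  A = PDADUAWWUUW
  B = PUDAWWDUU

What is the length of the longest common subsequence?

Pick P [1,1], then D [4,3], then A [6,4], then W [7,5], then W [8,6], then U [9,8], then U [10,9]; all 7 characters appear in both, in order, and the DP table's final entry dp[11][9] is also 7, so no common subsequence is longer.

7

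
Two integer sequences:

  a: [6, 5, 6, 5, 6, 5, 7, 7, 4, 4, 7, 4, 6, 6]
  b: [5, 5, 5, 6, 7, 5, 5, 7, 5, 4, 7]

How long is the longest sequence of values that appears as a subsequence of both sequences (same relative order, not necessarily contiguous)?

One common subsequence of length 7: 5 [2,3] → 6 [3,4] → 5 [4,6] → 5 [6,7] → 7 [7,8] → 4 [10,10] → 7 [11,11], and the DP table's final entry dp[14][11] is also 7, so no common subsequence is longer.

7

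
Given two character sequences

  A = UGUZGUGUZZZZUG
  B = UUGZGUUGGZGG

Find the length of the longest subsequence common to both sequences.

8

Pick U at A[1]=B[2] → G at A[2]=B[3] → Z at A[4]=B[4] → G at A[5]=B[5] → U at A[6]=B[7] → G at A[7]=B[9] → Z at A[9]=B[10] → G at A[14]=B[12]; all 8 characters appear in both, in order, and the DP table's final entry dp[14][12] is also 8, so no common subsequence is longer.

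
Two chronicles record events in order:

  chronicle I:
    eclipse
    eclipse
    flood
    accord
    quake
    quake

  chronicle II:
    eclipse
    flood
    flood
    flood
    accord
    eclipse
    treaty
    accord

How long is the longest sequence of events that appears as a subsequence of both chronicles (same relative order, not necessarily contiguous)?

Pick eclipse (chronicle I #1, chronicle II #1); then eclipse (chronicle I #2, chronicle II #6); then accord (chronicle I #4, chronicle II #8); all 3 events appear in both, in order, and the DP table's final entry dp[6][8] is also 3, so no common subsequence is longer.

3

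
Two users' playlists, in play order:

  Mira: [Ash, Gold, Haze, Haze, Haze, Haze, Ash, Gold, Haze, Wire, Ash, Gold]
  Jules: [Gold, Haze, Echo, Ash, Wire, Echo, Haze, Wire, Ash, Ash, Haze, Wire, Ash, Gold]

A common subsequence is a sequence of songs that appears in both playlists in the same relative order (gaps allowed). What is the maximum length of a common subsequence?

8

One common subsequence of length 8: Gold (Mira #2, Jules #1); then Haze (Mira #3, Jules #2); then Haze (Mira #4, Jules #7); then Ash (Mira #7, Jules #10); then Haze (Mira #9, Jules #11); then Wire (Mira #10, Jules #12); then Ash (Mira #11, Jules #13); then Gold (Mira #12, Jules #14). Since dp[12][14] = 8, nothing longer is possible.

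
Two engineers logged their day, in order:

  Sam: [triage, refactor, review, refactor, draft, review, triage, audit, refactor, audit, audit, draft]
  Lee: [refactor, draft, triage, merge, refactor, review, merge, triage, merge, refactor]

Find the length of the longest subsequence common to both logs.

Match triage [1,3], then refactor [2,5], then review [3,6], then triage [7,8], then refactor [9,10] — 5 tasks in the same relative order in both. Since dp[12][10] = 5, nothing longer is possible.

5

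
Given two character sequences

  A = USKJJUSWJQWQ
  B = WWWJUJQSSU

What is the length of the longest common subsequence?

Let dp[i][j] be the LCS length of the first i characters of A and the first j characters of B. dp[i][j] = dp[i-1][j-1]+1 when the i-th and j-th characters match, else max(dp[i-1][j], dp[i][j-1]).
    ·  W  W  W  J  U  J  Q  S  S  U
 ·  0  0  0  0  0  0  0  0  0  0  0
 U  0  0  0  0  0  1  1  1  1  1  1
 S  0  0  0  0  0  1  1  1  2  2  2
 K  0  0  0  0  0  1  1  1  2  2  2
 J  0  0  0  0  1  1  2  2  2  2  2
 J  0  0  0  0  1  1  2  2  2  2  2
 U  0  0  0  0  1  2  2  2  2  2  3
 S  0  0  0  0  1  2  2  2  3  3  3
 W  0  1  1  1  1  2  2  2  3  3  3
 J  0  1  1  1  2  2  3  3  3  3  3
 Q  0  1  1  1  2  2  3  4  4  4  4
 W  0  1  2  2  2  2  3  4  4  4  4
 Q  0  1  2  2  2  2  3  4  4  4  4
dp[12][10] = 4. One LCS (by backtracking along matches): JUJQ.

4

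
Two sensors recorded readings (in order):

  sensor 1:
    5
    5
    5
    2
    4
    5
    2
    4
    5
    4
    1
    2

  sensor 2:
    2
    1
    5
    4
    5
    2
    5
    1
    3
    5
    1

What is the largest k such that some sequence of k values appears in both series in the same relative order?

6

Match 5 at sensor 1[1]=sensor 2[3]; then 5 at sensor 1[3]=sensor 2[5]; then 2 at sensor 1[4]=sensor 2[6]; then 5 at sensor 1[6]=sensor 2[7]; then 5 at sensor 1[9]=sensor 2[10]; then 1 at sensor 1[11]=sensor 2[11] — 6 values in the same relative order in both, and the DP table's final entry dp[12][11] is also 6, so no common subsequence is longer.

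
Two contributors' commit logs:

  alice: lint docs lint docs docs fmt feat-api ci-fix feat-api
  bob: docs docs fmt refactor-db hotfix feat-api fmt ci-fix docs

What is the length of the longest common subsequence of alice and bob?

Pick docs [4,1], docs [5,2], fmt [6,3], feat-api [7,6], ci-fix [8,8]; all 5 commits appear in both, in order. The LCS DP gives dp[9][9] = 5, so this is optimal.

5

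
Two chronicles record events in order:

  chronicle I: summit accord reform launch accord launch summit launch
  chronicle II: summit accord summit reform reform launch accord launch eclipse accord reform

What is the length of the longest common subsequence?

Match summit (chronicle I #1, chronicle II #1), then accord (chronicle I #2, chronicle II #2), then reform (chronicle I #3, chronicle II #5), then launch (chronicle I #4, chronicle II #6), then accord (chronicle I #5, chronicle II #7), then launch (chronicle I #6, chronicle II #8) — 6 events in the same relative order in both. dp[8][11] = 6 confirms this is the maximum.

6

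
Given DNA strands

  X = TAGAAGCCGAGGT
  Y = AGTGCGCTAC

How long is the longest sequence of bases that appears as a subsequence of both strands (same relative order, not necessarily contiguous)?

6

Let dp[i][j] be the LCS length of the first i bases of X and the first j bases of Y. dp[i][j] = dp[i-1][j-1]+1 when the i-th and j-th bases match, else max(dp[i-1][j], dp[i][j-1]).
    ·  A  G  T  G  C  G  C  T  A  C
 ·  0  0  0  0  0  0  0  0  0  0  0
 T  0  0  0  1  1  1  1  1  1  1  1
 A  0  1  1  1  1  1  1  1  1  2  2
 G  0  1  2  2  2  2  2  2  2  2  2
 A  0  1  2  2  2  2  2  2  2  3  3
 A  0  1  2  2  2  2  2  2  2  3  3
 G  0  1  2  2  3  3  3  3  3  3  3
 C  0  1  2  2  3  4  4  4  4  4  4
 C  0  1  2  2  3  4  4  5  5  5  5
 G  0  1  2  2  3  4  5  5  5  5  5
 A  0  1  2  2  3  4  5  5  5  6  6
 G  0  1  2  2  3  4  5  5  5  6  6
 G  0  1  2  2  3  4  5  5  5  6  6
 T  0  1  2  3  3  4  5  5  6  6  6
dp[13][10] = 6. One LCS (by backtracking along matches): AGGCCA.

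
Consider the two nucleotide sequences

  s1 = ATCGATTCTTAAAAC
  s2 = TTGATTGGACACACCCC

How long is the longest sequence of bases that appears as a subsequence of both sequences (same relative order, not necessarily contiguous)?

9

One common subsequence of length 9: T (s1 #2, s2 #2) → G (s1 #4, s2 #3) → A (s1 #5, s2 #4) → T (s1 #6, s2 #5) → T (s1 #7, s2 #6) → C (s1 #8, s2 #10) → A (s1 #11, s2 #11) → A (s1 #12, s2 #13) → C (s1 #15, s2 #17), and the DP table's final entry dp[15][17] is also 9, so no common subsequence is longer.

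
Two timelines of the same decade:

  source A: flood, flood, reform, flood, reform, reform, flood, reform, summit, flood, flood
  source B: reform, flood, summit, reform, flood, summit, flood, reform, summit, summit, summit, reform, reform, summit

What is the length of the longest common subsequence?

One common subsequence of length 7: flood [1,2]; then flood [2,5]; then flood [4,7]; then reform [5,8]; then reform [6,12]; then reform [8,13]; then summit [9,14]. The LCS DP gives dp[11][14] = 7, so this is optimal.

7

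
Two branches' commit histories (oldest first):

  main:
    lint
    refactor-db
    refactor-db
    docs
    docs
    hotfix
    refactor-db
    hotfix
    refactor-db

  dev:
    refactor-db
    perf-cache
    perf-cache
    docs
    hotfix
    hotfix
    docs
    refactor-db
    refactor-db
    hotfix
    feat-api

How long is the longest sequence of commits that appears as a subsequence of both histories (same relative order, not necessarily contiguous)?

5

Pick refactor-db at main[2]=dev[1]; then docs at main[4]=dev[4]; then docs at main[5]=dev[7]; then refactor-db at main[7]=dev[9]; then hotfix at main[8]=dev[10]; all 5 commits appear in both, in order. The LCS DP gives dp[9][11] = 5, so this is optimal.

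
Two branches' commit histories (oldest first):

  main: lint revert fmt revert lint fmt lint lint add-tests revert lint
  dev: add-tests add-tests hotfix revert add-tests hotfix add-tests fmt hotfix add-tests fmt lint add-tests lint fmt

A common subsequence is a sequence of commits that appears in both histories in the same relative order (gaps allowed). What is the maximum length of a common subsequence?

Match revert (main #2, dev #4), then fmt (main #3, dev #8), then fmt (main #6, dev #11), then lint (main #8, dev #12), then add-tests (main #9, dev #13), then lint (main #11, dev #14) — 6 commits in the same relative order in both. Since dp[11][15] = 6, nothing longer is possible.

6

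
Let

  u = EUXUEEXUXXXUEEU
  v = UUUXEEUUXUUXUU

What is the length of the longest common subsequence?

One common subsequence of length 9: U at u[2]=v[3]; then X at u[3]=v[4]; then E at u[5]=v[5]; then E at u[6]=v[6]; then X at u[7]=v[9]; then U at u[8]=v[11]; then X at u[11]=v[12]; then U at u[12]=v[13]; then U at u[15]=v[14]. The LCS DP gives dp[15][14] = 9, so this is optimal.

9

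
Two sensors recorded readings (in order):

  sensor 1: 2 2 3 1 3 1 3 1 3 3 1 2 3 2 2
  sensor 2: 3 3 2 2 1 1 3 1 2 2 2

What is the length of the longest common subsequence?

Taking 2 [1,3] → 2 [2,4] → 1 [6,5] → 1 [8,6] → 3 [10,7] → 1 [11,8] → 2 [12,9] → 2 [14,10] → 2 [15,11] gives a common subsequence of length 9. Since dp[15][11] = 9, nothing longer is possible.

9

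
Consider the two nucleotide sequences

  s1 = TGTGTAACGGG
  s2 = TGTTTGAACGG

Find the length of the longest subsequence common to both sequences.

Pick T (s1 #1, s2 #1), G (s1 #2, s2 #2), T (s1 #3, s2 #5), G (s1 #4, s2 #6), A (s1 #6, s2 #7), A (s1 #7, s2 #8), C (s1 #8, s2 #9), G (s1 #10, s2 #10), G (s1 #11, s2 #11); all 9 bases appear in both, in order. The LCS DP gives dp[11][11] = 9, so this is optimal.

9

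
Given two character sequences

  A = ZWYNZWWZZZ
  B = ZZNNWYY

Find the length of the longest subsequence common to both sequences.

Taking Z at A[1]=B[2] → W at A[2]=B[5] → Y at A[3]=B[7] gives a common subsequence of length 3. The LCS DP gives dp[10][7] = 3, so this is optimal.

3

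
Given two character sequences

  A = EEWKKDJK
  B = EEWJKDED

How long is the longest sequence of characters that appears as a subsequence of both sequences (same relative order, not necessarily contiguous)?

Let dp[i][j] be the LCS length of the first i characters of A and the first j characters of B. dp[i][j] = dp[i-1][j-1]+1 when the i-th and j-th characters match, else max(dp[i-1][j], dp[i][j-1]).
    ·  E  E  W  J  K  D  E  D
 ·  0  0  0  0  0  0  0  0  0
 E  0  1  1  1  1  1  1  1  1
 E  0  1  2  2  2  2  2  2  2
 W  0  1  2  3  3  3  3  3  3
 K  0  1  2  3  3  4  4  4  4
 K  0  1  2  3  3  4  4  4  4
 D  0  1  2  3  3  4  5  5  5
 J  0  1  2  3  4  4  5  5  5
 K  0  1  2  3  4  5  5  5  5
dp[8][8] = 5. One LCS (by backtracking along matches): EEWKD.

5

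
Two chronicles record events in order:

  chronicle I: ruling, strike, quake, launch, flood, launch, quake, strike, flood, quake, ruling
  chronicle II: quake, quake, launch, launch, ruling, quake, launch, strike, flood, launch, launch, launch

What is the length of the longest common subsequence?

6

Taking quake [3,2] → launch [4,3] → launch [6,4] → quake [7,6] → strike [8,8] → flood [9,9] gives a common subsequence of length 6. dp[11][12] = 6 confirms this is the maximum.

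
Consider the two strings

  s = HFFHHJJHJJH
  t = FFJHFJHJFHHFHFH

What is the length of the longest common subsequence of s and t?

Match H [1,4]; then F [2,5]; then F [3,9]; then H [4,10]; then H [5,11]; then H [8,13]; then H [11,15] — 7 characters in the same relative order in both, and the DP table's final entry dp[11][15] is also 7, so no common subsequence is longer.

7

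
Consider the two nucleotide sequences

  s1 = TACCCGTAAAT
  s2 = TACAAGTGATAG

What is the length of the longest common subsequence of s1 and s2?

7

Let dp[i][j] be the LCS length of the first i bases of s1 and the first j bases of s2. dp[i][j] = dp[i-1][j-1]+1 when the i-th and j-th bases match, else max(dp[i-1][j], dp[i][j-1]).
    ·  T  A  C  A  A  G  T  G  A  T  A  G
 ·  0  0  0  0  0  0  0  0  0  0  0  0  0
 T  0  1  1  1  1  1  1  1  1  1  1  1  1
 A  0  1  2  2  2  2  2  2  2  2  2  2  2
 C  0  1  2  3  3  3  3  3  3  3  3  3  3
 C  0  1  2  3  3  3  3  3  3  3  3  3  3
 C  0  1  2  3  3  3  3  3  3  3  3  3  3
 G  0  1  2  3  3  3  4  4  4  4  4  4  4
 T  0  1  2  3  3  3  4  5  5  5  5  5  5
 A  0  1  2  3  4  4  4  5  5  6  6  6  6
 A  0  1  2  3  4  5  5  5  5  6  6  7  7
 A  0  1  2  3  4  5  5  5  5  6  6  7  7
 T  0  1  2  3  4  5  5  6  6  6  7  7  7
dp[11][12] = 7. One LCS (by backtracking along matches): TACGTAA.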